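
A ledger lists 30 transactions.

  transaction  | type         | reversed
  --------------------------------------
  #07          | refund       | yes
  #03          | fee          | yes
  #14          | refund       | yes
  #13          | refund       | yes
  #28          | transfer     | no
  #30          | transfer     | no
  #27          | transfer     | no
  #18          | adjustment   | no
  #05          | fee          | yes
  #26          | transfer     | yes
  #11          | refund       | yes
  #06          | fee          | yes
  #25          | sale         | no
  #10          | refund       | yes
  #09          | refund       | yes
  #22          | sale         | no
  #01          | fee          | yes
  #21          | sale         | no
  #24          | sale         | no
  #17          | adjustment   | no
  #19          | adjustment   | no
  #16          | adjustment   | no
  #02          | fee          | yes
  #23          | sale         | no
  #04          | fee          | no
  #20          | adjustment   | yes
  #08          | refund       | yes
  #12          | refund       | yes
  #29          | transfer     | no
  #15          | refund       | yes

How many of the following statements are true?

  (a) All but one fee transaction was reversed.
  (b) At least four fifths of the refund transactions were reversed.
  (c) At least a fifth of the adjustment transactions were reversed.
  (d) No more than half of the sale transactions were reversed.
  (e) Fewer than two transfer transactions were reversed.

5

(a) fee: |A| = 6, |A ∩ B| = 5; needs |A ∖ B| = 1 — true.
(b) refund: |A| = 9, |A ∩ B| = 9; needs |A ∩ B| / |A| ≥ 4/5 — true.
(c) adjustment: |A| = 5, |A ∩ B| = 1; needs |A ∩ B| / |A| ≥ 1/5 — true.
(d) sale: |A| = 5, |A ∩ B| = 0; needs |A ∩ B| ≤ |A ∖ B| — true.
(e) transfer: |A| = 5, |A ∩ B| = 1; needs |A ∩ B| < 2 — true.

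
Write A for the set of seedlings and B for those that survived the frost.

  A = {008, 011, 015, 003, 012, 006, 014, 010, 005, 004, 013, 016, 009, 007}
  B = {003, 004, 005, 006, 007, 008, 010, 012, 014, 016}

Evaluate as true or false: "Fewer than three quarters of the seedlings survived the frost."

True

The determiner here denotes the relation: |A ∩ B| / |A| < 3/4.
A (the restrictor) = {008, 011, 015, 003, 012, 006, 014, 010, 005, 004, 013, 016, 009, 007}, |A| = 14.
A ∩ B = {008, 003, 012, 006, 014, 010, 005, 004, 016, 007}, so |A ∩ B| = 10.
A ∖ B = {011, 015, 013, 009}, so |A ∖ B| = 4.
|A ∩ B|/|A| = 10/14, so the statement is true.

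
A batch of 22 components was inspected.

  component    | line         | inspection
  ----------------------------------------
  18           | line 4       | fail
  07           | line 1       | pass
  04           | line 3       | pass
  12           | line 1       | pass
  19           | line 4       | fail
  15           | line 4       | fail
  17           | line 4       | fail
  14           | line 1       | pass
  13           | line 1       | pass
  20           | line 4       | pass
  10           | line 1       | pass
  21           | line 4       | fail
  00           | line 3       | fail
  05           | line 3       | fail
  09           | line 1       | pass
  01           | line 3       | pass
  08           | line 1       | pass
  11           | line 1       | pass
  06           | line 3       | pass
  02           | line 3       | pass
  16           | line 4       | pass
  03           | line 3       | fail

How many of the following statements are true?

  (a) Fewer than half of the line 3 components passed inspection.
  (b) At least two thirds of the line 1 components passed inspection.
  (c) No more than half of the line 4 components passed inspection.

2

(a) line 3: |A| = 7, |A ∩ B| = 4; needs |A ∩ B| < |A ∖ B| — false.
(b) line 1: |A| = 8, |A ∩ B| = 8; needs |A ∩ B| / |A| ≥ 2/3 — true.
(c) line 4: |A| = 7, |A ∩ B| = 2; needs |A ∩ B| ≤ |A ∖ B| — true.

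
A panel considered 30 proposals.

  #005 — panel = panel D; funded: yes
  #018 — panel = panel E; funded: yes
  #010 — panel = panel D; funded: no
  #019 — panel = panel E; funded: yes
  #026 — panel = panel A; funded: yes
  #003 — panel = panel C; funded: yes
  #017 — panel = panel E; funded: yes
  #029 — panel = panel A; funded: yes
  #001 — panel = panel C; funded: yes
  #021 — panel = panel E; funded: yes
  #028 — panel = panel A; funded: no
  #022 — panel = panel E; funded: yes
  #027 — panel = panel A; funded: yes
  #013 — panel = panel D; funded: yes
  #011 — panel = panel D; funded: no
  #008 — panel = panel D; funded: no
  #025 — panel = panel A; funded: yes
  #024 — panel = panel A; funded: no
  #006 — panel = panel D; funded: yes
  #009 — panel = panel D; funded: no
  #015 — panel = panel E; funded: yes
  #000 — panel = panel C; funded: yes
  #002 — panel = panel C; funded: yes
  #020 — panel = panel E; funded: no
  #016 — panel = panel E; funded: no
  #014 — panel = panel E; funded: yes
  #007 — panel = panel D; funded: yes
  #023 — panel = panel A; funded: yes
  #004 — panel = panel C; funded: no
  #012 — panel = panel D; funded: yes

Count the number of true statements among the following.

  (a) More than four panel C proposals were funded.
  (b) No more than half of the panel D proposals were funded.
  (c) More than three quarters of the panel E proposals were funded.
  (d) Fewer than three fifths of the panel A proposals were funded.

1

(a) panel C: |A| = 5, |A ∩ B| = 4; needs |A ∩ B| > 4 — false.
(b) panel D: |A| = 9, |A ∩ B| = 5; needs |A ∩ B| ≤ |A ∖ B| — false.
(c) panel E: |A| = 9, |A ∩ B| = 7; needs |A ∩ B| / |A| > 3/4 — true.
(d) panel A: |A| = 7, |A ∩ B| = 5; needs |A ∩ B| / |A| < 3/5 — false.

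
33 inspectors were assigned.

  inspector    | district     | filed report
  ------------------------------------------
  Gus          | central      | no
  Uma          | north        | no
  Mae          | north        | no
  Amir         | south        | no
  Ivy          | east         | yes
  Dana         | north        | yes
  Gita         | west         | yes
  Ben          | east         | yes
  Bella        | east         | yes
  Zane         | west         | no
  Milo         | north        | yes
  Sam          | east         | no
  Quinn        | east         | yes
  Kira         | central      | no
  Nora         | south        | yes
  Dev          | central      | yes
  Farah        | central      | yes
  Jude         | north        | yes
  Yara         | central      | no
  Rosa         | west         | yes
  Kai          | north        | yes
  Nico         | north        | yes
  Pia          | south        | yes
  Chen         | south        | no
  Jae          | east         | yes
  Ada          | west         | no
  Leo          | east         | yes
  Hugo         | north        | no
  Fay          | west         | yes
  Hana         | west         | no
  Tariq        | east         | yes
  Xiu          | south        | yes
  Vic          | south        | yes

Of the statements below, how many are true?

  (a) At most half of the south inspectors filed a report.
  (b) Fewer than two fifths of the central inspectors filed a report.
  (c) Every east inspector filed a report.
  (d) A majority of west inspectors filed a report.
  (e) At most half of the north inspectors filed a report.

0

(a) south: |A| = 6, |A ∩ B| = 4; needs |A ∩ B| ≤ |A ∖ B| — false.
(b) central: |A| = 5, |A ∩ B| = 2; needs |A ∩ B| / |A| < 2/5 — false.
(c) east: |A| = 8, |A ∩ B| = 7; needs A ⊆ B, i.e. every element of A is in B (|A ∖ B| = 0) — false.
(d) west: |A| = 6, |A ∩ B| = 3; needs |A ∩ B| > |A ∖ B| — false.
(e) north: |A| = 8, |A ∩ B| = 5; needs |A ∩ B| ≤ |A ∖ B| — false.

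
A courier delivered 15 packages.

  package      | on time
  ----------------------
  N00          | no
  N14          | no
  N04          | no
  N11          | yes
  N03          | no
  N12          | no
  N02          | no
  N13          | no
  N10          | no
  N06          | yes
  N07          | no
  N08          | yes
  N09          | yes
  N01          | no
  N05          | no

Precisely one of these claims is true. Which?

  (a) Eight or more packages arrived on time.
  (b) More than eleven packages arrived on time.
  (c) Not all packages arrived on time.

(c)

|A| = 15, |A ∩ B| = 4, |A ∖ B| = 11.
(a) requires |A ∩ B| ≥ 8: false.
(b) requires |A ∩ B| > 11: false.
(c) requires A ⊄ B (|A ∖ B| ≥ 1): true.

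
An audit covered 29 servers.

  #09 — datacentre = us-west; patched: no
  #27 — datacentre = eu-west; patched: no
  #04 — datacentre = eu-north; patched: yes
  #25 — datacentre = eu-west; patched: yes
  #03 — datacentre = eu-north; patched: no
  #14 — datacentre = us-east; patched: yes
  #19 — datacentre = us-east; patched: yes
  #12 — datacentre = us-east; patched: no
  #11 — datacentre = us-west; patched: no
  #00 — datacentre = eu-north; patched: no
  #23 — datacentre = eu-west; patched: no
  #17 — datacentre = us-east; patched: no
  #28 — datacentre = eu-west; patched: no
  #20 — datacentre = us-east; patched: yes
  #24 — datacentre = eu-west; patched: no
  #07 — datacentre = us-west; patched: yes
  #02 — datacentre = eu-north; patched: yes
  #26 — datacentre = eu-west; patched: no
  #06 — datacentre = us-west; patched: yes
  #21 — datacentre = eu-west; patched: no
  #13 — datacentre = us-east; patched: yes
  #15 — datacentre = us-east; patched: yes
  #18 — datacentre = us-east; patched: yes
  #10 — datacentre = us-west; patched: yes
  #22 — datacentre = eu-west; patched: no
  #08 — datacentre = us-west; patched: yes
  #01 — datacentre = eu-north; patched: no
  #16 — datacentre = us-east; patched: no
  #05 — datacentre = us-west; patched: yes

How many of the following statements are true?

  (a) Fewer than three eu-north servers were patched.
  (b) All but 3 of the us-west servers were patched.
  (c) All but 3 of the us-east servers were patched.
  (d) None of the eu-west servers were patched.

(a) eu-north: |A| = 5, |A ∩ B| = 2; needs |A ∩ B| < 3 — true.
(b) us-west: |A| = 7, |A ∩ B| = 5; needs |A ∖ B| = 3 — false.
(c) us-east: |A| = 9, |A ∩ B| = 6; needs |A ∖ B| = 3 — true.
(d) eu-west: |A| = 8, |A ∩ B| = 1; needs A ∩ B = ∅ (|A ∩ B| = 0) — false.

2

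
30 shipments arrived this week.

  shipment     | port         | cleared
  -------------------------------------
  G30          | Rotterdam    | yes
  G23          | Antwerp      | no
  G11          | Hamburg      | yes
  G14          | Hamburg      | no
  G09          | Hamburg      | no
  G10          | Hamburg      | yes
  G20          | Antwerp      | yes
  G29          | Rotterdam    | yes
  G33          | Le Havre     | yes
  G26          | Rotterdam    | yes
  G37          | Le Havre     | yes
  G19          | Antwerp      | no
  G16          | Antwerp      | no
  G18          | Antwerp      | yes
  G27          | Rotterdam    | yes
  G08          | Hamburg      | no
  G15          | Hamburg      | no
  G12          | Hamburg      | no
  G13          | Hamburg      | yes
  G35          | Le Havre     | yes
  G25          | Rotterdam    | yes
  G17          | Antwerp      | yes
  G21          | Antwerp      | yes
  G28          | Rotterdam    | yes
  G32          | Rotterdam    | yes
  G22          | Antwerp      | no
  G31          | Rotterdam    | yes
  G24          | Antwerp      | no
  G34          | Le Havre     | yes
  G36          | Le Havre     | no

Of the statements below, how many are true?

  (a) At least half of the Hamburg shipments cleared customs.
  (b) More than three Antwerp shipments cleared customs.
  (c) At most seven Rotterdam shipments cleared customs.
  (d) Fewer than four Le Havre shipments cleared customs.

(a) Hamburg: |A| = 8, |A ∩ B| = 3; needs |A ∩ B| ≥ |A ∖ B| — false.
(b) Antwerp: |A| = 9, |A ∩ B| = 4; needs |A ∩ B| > 3 — true.
(c) Rotterdam: |A| = 8, |A ∩ B| = 8; needs |A ∩ B| ≤ 7 — false.
(d) Le Havre: |A| = 5, |A ∩ B| = 4; needs |A ∩ B| < 4 — false.

1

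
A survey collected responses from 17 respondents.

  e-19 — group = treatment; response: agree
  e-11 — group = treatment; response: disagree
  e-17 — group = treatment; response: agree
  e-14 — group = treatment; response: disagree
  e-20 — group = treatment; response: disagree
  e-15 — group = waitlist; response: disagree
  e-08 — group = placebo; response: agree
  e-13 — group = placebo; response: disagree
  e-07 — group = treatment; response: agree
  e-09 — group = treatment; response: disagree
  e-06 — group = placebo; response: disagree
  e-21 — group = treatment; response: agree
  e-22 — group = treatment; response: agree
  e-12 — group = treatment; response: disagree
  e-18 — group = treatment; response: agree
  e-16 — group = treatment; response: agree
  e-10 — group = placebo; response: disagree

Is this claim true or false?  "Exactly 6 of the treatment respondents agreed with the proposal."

Truth condition: |A ∩ B| = 6.
A (the restrictor) = {e-19, e-11, e-17, e-14, e-20, e-07, e-09, e-21, e-22, e-12, e-18, e-16}, |A| = 12.
A ∩ B = {e-19, e-17, e-07, e-21, e-22, e-18, e-16}, so |A ∩ B| = 7.
|A ∩ B| = 7, so the statement is false.

False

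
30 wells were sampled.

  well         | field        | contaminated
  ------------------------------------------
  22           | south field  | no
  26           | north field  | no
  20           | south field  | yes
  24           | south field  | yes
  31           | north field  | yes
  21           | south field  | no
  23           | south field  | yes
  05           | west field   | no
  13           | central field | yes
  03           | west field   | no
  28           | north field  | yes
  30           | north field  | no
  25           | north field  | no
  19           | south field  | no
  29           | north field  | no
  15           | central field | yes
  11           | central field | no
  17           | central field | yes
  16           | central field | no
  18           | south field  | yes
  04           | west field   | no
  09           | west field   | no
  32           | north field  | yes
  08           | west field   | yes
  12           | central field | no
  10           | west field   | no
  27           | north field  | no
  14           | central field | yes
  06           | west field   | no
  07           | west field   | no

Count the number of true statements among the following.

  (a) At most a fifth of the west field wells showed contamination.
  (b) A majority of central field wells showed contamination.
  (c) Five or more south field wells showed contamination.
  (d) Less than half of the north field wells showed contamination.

(a) west field: |A| = 8, |A ∩ B| = 1; needs |A ∩ B| / |A| ≤ 1/5 — true.
(b) central field: |A| = 7, |A ∩ B| = 4; needs |A ∩ B| > |A ∖ B| — true.
(c) south field: |A| = 7, |A ∩ B| = 4; needs |A ∩ B| ≥ 5 — false.
(d) north field: |A| = 8, |A ∩ B| = 3; needs |A ∩ B| < |A ∖ B| — true.

3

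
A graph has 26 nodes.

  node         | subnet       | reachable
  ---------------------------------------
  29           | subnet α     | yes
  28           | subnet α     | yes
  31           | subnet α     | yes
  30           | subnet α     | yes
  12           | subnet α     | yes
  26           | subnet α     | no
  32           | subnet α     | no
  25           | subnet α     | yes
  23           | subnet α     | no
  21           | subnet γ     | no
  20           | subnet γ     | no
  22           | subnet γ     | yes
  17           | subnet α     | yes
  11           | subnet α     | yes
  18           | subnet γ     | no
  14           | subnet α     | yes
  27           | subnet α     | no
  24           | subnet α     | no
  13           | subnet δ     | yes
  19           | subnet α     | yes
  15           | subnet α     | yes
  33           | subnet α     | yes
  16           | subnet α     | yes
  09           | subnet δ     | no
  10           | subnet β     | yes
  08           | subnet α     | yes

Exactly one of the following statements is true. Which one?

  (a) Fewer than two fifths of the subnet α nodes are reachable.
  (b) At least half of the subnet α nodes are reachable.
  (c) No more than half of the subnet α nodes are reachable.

(b)

|A| = 19, |A ∩ B| = 14, |A ∖ B| = 5.
(a) requires |A ∩ B| / |A| < 2/5: false.
(b) requires |A ∩ B| ≥ |A ∖ B|: true.
(c) requires |A ∩ B| ≤ |A ∖ B|: false.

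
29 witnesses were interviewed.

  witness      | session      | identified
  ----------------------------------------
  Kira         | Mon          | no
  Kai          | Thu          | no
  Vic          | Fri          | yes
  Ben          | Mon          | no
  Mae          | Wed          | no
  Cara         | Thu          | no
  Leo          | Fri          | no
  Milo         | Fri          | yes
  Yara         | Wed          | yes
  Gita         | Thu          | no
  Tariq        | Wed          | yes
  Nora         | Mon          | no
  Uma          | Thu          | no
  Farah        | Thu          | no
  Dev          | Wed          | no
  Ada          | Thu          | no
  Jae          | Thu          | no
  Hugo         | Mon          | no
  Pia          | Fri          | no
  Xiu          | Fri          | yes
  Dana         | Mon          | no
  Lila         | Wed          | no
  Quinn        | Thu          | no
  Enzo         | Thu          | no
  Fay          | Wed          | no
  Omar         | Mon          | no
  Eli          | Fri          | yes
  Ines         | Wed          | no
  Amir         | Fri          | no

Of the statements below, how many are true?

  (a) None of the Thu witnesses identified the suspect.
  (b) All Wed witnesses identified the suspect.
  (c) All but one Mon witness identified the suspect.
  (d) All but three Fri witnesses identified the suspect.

2

(a) Thu: |A| = 9, |A ∩ B| = 0; needs A ∩ B = ∅ (|A ∩ B| = 0) — true.
(b) Wed: |A| = 7, |A ∩ B| = 2; needs A ⊆ B, i.e. every element of A is in B (|A ∖ B| = 0) — false.
(c) Mon: |A| = 6, |A ∩ B| = 0; needs |A ∖ B| = 1 — false.
(d) Fri: |A| = 7, |A ∩ B| = 4; needs |A ∖ B| = 3 — true.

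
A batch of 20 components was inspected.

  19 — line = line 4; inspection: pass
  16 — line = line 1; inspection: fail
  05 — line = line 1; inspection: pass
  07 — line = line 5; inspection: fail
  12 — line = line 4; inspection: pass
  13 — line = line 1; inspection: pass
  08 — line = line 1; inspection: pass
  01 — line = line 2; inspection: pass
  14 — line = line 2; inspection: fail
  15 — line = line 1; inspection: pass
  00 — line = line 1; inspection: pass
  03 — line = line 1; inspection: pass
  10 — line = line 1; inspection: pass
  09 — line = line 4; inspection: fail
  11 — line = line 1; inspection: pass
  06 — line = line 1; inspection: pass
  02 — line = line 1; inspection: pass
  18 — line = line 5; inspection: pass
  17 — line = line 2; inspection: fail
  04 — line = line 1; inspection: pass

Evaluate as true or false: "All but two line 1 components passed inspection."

False

'All but two line 1 components passed inspection' holds iff |A ∖ B| = 2.
A (the restrictor) = {16, 05, 13, 08, 15, 00, 03, 10, 11, 06, 02, 04}, |A| = 12.
A ∖ B = {16}, so |A ∖ B| = 1.
|A ∖ B| = 1, so the statement is false.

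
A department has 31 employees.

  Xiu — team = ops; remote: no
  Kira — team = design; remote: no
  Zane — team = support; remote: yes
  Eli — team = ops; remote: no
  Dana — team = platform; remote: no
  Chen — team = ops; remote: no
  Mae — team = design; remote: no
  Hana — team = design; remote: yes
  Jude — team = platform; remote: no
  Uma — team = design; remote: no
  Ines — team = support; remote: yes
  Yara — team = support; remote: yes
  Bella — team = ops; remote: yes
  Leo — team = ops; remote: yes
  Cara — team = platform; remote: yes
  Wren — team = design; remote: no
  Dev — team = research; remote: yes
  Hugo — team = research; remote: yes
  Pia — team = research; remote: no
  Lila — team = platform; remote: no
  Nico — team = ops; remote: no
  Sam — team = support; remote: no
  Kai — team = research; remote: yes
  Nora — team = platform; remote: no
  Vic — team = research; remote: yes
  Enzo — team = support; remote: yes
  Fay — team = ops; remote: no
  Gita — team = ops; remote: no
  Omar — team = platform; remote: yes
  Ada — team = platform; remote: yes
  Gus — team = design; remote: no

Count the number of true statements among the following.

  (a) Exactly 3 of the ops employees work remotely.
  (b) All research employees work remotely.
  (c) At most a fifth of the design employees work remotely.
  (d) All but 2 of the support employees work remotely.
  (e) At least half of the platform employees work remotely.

1

(a) ops: |A| = 8, |A ∩ B| = 2; needs |A ∩ B| = 3 — false.
(b) research: |A| = 5, |A ∩ B| = 4; needs A ⊆ B, i.e. every element of A is in B (|A ∖ B| = 0) — false.
(c) design: |A| = 6, |A ∩ B| = 1; needs |A ∩ B| / |A| ≤ 1/5 — true.
(d) support: |A| = 5, |A ∩ B| = 4; needs |A ∖ B| = 2 — false.
(e) platform: |A| = 7, |A ∩ B| = 3; needs |A ∩ B| ≥ |A ∖ B| — false.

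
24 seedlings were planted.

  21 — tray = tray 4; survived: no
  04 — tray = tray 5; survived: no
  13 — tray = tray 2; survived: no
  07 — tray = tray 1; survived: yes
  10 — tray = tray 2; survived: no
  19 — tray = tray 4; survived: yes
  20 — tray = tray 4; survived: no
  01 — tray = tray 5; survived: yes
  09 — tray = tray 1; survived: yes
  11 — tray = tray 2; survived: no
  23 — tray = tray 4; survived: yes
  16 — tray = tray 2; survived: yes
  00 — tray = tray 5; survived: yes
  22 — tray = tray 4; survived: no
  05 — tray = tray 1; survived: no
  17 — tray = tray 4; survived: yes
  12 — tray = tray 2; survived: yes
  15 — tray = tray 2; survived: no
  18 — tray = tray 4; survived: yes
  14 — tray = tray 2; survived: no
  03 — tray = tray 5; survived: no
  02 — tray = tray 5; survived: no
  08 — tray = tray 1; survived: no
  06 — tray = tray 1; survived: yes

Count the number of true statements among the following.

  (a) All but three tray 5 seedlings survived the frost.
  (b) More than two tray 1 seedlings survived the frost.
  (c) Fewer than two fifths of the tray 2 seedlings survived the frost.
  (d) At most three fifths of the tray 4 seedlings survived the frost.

4

(a) tray 5: |A| = 5, |A ∩ B| = 2; needs |A ∖ B| = 3 — true.
(b) tray 1: |A| = 5, |A ∩ B| = 3; needs |A ∩ B| > 2 — true.
(c) tray 2: |A| = 7, |A ∩ B| = 2; needs |A ∩ B| / |A| < 2/5 — true.
(d) tray 4: |A| = 7, |A ∩ B| = 4; needs |A ∩ B| / |A| ≤ 3/5 — true.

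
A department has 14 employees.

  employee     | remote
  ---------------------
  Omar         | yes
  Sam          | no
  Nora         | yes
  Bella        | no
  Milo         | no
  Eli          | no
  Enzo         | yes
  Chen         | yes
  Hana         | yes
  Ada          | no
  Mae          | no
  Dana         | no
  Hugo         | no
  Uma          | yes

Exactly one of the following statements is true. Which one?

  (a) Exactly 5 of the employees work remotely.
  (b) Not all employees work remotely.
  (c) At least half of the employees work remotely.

(b)

|A| = 14, |A ∩ B| = 6, |A ∖ B| = 8.
(a) requires |A ∩ B| = 5: false.
(b) requires A ⊄ B (|A ∖ B| ≥ 1): true.
(c) requires |A ∩ B| ≥ |A ∖ B|: false.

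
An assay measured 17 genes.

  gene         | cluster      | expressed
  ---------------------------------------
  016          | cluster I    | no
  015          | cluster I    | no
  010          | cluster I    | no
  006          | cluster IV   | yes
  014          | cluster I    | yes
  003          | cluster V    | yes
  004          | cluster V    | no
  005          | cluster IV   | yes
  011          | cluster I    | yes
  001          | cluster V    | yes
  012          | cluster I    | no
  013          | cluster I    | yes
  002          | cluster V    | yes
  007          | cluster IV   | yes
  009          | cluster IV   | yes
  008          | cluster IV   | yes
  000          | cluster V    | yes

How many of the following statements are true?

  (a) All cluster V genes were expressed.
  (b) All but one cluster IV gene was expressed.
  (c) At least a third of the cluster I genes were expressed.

1

(a) cluster V: |A| = 5, |A ∩ B| = 4; needs A ⊆ B, i.e. every element of A is in B (|A ∖ B| = 0) — false.
(b) cluster IV: |A| = 5, |A ∩ B| = 5; needs |A ∖ B| = 1 — false.
(c) cluster I: |A| = 7, |A ∩ B| = 3; needs |A ∩ B| / |A| ≥ 1/3 — true.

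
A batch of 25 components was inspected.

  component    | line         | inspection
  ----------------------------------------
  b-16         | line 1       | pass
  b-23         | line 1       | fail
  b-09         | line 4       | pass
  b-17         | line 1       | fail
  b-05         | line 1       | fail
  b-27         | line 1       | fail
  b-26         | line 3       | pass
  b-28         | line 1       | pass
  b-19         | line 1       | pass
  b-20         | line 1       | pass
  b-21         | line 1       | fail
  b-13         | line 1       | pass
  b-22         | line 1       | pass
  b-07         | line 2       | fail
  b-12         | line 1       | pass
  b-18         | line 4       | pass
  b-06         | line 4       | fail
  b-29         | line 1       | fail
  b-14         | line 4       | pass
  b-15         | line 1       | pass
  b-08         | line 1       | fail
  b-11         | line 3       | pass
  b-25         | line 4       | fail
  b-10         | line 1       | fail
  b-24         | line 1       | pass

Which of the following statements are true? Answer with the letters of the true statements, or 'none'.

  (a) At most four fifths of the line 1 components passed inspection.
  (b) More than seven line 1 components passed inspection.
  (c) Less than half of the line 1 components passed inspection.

(a), (b)

|A| = 17, |A ∩ B| = 9, |A ∖ B| = 8.
(a) |A ∩ B| / |A| ≤ 4/5: holds.
(b) |A ∩ B| > 7: holds.
(c) |A ∩ B| < |A ∖ B|: fails.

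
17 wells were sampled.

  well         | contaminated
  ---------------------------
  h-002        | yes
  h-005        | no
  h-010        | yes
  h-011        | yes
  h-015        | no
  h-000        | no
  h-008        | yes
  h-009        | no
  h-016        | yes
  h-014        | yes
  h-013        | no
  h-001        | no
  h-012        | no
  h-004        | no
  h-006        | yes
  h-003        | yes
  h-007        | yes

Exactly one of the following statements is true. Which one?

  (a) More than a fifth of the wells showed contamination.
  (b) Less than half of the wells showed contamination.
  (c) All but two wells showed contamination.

|A| = 17, |A ∩ B| = 9, |A ∖ B| = 8.
(a) requires |A ∩ B| / |A| > 1/5: true.
(b) requires |A ∩ B| < |A ∖ B|: false.
(c) requires |A ∖ B| = 2: false.

(a)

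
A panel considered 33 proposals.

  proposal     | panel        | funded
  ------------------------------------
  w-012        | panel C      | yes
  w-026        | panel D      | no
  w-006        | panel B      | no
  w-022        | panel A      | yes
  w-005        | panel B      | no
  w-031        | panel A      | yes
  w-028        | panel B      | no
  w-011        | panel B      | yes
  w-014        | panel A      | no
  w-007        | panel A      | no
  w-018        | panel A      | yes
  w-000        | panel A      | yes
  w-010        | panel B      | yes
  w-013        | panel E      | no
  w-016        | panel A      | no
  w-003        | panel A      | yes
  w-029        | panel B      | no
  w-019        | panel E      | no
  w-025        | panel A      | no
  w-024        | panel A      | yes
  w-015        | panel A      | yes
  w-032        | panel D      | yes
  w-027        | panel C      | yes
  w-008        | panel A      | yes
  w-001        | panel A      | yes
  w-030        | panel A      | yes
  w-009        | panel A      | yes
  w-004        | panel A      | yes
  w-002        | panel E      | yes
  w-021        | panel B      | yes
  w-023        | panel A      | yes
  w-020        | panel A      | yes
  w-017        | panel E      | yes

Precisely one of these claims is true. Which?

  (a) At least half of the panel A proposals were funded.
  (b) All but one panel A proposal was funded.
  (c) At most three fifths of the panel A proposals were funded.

|A| = 18, |A ∩ B| = 14, |A ∖ B| = 4.
(a) requires |A ∩ B| ≥ |A ∖ B|: true.
(b) requires |A ∖ B| = 1: false.
(c) requires |A ∩ B| / |A| ≤ 3/5: false.

(a)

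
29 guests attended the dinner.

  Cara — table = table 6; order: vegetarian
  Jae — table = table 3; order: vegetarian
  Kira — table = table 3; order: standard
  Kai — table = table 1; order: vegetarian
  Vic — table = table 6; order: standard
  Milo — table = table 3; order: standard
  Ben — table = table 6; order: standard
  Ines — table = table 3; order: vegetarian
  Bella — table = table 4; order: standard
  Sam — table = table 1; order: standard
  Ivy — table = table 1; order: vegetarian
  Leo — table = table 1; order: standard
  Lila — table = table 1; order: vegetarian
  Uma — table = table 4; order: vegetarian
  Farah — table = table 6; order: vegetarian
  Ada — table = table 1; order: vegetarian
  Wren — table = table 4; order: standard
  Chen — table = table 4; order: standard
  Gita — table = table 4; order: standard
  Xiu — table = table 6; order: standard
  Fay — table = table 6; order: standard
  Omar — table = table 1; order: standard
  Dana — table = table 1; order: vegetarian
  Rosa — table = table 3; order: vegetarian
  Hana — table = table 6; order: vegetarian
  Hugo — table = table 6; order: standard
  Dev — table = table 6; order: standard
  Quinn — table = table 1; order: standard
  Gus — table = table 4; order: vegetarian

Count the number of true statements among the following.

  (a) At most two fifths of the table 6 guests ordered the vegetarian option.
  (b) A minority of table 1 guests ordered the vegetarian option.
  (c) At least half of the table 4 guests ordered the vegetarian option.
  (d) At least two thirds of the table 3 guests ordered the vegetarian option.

(a) table 6: |A| = 9, |A ∩ B| = 3; needs |A ∩ B| / |A| ≤ 2/5 — true.
(b) table 1: |A| = 9, |A ∩ B| = 5; needs |A ∩ B| < |A ∖ B| — false.
(c) table 4: |A| = 6, |A ∩ B| = 2; needs |A ∩ B| ≥ |A ∖ B| — false.
(d) table 3: |A| = 5, |A ∩ B| = 3; needs |A ∩ B| / |A| ≥ 2/3 — false.

1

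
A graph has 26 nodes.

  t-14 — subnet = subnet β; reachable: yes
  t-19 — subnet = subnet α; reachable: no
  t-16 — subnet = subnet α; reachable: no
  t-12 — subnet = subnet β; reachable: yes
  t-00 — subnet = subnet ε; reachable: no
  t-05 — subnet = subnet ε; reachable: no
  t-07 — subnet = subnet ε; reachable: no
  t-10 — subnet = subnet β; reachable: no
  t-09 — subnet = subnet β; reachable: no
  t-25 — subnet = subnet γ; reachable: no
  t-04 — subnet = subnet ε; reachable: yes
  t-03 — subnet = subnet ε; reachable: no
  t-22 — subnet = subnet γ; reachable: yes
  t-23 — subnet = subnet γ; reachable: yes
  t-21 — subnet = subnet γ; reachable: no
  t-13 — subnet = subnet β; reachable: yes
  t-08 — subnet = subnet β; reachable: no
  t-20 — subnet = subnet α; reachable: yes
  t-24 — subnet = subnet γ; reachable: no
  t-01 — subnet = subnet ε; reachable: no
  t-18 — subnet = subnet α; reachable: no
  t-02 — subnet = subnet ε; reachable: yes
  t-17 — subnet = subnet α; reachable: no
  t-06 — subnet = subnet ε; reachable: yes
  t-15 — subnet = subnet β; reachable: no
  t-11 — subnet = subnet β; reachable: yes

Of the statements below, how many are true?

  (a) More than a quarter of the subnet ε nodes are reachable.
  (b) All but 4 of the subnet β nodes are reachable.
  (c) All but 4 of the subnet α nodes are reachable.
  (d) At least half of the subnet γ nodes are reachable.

3

(a) subnet ε: |A| = 8, |A ∩ B| = 3; needs |A ∩ B| / |A| > 1/4 — true.
(b) subnet β: |A| = 8, |A ∩ B| = 4; needs |A ∖ B| = 4 — true.
(c) subnet α: |A| = 5, |A ∩ B| = 1; needs |A ∖ B| = 4 — true.
(d) subnet γ: |A| = 5, |A ∩ B| = 2; needs |A ∩ B| ≥ |A ∖ B| — false.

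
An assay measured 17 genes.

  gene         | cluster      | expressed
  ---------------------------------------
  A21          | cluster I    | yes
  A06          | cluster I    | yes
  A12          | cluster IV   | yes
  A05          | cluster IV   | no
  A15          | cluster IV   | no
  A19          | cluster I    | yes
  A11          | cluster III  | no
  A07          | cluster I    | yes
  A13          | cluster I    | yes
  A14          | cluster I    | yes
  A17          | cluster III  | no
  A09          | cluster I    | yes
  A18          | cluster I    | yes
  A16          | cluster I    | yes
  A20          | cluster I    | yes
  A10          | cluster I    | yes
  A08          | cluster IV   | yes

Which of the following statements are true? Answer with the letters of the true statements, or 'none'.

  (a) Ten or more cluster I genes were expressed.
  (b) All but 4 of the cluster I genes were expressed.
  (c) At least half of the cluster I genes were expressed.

(a), (c)

|A| = 11, |A ∩ B| = 11, |A ∖ B| = 0.
(a) |A ∩ B| ≥ 10: holds.
(b) |A ∖ B| = 4: fails.
(c) |A ∩ B| ≥ |A ∖ B|: holds.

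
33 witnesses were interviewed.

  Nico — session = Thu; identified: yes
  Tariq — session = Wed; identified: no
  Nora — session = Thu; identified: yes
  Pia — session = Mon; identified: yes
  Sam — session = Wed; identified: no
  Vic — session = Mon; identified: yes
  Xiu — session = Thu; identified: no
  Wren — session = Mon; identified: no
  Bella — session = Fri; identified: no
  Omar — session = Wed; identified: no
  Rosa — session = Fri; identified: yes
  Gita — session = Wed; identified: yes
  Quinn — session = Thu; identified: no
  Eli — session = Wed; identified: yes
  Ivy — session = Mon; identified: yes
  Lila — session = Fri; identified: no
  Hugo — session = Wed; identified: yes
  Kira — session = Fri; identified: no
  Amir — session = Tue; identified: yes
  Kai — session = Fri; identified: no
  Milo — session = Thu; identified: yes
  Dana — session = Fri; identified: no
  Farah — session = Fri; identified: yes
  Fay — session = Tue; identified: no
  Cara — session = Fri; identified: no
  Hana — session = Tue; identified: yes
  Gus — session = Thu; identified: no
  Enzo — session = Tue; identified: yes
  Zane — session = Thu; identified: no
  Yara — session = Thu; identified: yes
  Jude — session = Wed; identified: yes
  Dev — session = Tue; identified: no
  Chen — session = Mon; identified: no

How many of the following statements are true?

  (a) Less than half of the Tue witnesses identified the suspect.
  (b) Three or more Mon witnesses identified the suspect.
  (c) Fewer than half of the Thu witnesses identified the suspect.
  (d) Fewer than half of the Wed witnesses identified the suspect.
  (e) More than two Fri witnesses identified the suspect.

1

(a) Tue: |A| = 5, |A ∩ B| = 3; needs |A ∩ B| < |A ∖ B| — false.
(b) Mon: |A| = 5, |A ∩ B| = 3; needs |A ∩ B| ≥ 3 — true.
(c) Thu: |A| = 8, |A ∩ B| = 4; needs |A ∩ B| < |A ∖ B| — false.
(d) Wed: |A| = 7, |A ∩ B| = 4; needs |A ∩ B| < |A ∖ B| — false.
(e) Fri: |A| = 8, |A ∩ B| = 2; needs |A ∩ B| > 2 — false.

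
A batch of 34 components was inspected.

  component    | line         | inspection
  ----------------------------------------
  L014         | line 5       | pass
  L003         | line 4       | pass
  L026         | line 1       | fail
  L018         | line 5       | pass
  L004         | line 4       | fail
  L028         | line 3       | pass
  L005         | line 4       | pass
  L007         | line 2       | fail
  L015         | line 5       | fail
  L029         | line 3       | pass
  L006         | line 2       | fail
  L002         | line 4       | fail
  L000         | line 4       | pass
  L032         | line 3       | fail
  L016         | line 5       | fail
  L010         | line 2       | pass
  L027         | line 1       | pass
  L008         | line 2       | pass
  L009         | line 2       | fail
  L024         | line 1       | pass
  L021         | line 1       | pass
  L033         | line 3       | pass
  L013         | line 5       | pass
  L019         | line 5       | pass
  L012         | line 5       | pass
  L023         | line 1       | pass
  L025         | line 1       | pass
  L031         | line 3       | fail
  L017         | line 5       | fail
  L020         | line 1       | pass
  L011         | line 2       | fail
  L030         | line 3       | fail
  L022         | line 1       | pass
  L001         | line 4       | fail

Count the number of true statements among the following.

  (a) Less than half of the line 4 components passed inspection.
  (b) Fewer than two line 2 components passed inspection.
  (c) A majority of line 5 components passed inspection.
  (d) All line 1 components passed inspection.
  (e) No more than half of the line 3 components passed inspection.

(a) line 4: |A| = 6, |A ∩ B| = 3; needs |A ∩ B| < |A ∖ B| — false.
(b) line 2: |A| = 6, |A ∩ B| = 2; needs |A ∩ B| < 2 — false.
(c) line 5: |A| = 8, |A ∩ B| = 5; needs |A ∩ B| > |A ∖ B| — true.
(d) line 1: |A| = 8, |A ∩ B| = 7; needs A ⊆ B, i.e. every element of A is in B (|A ∖ B| = 0) — false.
(e) line 3: |A| = 6, |A ∩ B| = 3; needs |A ∩ B| ≤ |A ∖ B| — true.

2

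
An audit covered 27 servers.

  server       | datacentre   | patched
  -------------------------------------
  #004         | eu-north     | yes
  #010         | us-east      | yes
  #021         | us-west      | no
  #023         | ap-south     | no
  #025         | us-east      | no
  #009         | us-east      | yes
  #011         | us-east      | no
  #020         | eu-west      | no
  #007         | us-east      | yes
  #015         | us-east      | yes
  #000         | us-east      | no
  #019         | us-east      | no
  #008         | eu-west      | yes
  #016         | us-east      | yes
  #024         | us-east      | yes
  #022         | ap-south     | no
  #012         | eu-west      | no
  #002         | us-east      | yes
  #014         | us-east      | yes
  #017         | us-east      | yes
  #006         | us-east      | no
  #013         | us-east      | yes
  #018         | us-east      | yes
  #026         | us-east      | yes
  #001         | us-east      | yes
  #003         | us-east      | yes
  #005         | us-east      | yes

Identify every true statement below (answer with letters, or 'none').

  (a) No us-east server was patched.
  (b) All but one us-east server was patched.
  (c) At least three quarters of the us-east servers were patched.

(c)

|A| = 20, |A ∩ B| = 15, |A ∖ B| = 5.
(a) A ∩ B = ∅ (|A ∩ B| = 0): fails.
(b) |A ∖ B| = 1: fails.
(c) |A ∩ B| / |A| ≥ 3/4: holds.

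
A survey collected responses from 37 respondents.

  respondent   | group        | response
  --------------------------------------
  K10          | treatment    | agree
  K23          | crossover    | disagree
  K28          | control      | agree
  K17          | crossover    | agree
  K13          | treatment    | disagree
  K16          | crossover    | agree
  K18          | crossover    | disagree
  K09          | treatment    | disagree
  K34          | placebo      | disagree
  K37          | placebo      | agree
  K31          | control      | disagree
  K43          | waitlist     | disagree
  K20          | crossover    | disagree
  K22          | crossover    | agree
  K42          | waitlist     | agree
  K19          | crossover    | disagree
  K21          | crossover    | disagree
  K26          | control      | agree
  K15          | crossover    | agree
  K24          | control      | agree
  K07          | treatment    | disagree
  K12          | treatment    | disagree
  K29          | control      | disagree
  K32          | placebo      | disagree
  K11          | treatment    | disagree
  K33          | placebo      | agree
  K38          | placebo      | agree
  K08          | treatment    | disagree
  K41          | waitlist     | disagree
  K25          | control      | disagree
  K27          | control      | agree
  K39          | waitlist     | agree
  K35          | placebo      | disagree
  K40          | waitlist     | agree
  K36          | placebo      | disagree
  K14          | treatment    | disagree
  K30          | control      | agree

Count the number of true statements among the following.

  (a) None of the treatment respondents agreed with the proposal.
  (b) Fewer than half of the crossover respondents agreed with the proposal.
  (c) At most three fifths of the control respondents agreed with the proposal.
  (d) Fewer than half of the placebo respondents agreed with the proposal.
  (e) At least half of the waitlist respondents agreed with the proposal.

3

(a) treatment: |A| = 8, |A ∩ B| = 1; needs A ∩ B = ∅ (|A ∩ B| = 0) — false.
(b) crossover: |A| = 9, |A ∩ B| = 4; needs |A ∩ B| < |A ∖ B| — true.
(c) control: |A| = 8, |A ∩ B| = 5; needs |A ∩ B| / |A| ≤ 3/5 — false.
(d) placebo: |A| = 7, |A ∩ B| = 3; needs |A ∩ B| < |A ∖ B| — true.
(e) waitlist: |A| = 5, |A ∩ B| = 3; needs |A ∩ B| ≥ |A ∖ B| — true.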